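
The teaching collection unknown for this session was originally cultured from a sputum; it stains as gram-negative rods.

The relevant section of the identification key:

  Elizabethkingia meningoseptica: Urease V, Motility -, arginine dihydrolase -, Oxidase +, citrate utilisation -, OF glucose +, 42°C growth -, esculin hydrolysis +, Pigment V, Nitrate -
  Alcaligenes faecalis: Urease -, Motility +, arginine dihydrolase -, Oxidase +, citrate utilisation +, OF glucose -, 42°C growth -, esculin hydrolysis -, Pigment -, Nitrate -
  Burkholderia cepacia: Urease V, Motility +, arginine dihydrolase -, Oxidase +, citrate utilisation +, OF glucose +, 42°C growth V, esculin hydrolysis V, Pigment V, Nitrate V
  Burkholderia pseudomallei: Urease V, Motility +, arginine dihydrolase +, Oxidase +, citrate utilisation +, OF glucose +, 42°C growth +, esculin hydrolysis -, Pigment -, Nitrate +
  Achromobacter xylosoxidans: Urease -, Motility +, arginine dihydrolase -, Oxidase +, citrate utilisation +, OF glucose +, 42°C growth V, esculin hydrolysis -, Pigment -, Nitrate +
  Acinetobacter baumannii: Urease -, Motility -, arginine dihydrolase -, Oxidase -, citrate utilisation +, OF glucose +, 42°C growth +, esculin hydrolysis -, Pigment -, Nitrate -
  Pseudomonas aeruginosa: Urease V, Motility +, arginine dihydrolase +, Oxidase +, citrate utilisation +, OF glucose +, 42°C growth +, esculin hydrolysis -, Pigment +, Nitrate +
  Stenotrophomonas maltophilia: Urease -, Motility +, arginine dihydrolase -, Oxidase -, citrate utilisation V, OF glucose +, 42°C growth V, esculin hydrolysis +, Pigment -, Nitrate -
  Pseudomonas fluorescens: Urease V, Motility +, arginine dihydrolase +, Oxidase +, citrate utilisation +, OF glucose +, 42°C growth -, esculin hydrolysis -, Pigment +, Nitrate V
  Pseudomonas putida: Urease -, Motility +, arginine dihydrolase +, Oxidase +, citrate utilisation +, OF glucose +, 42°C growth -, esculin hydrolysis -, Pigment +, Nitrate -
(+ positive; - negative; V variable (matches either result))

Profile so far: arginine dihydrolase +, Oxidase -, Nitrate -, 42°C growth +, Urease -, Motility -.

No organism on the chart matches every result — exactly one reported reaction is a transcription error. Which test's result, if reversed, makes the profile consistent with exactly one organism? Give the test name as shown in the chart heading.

As reported, no row in the chart matches all 6 reactions.
Reversing Urease → still no organism matches.
Reversing arginine dihydrolase (to -) → unique match: Acinetobacter baumannii.
Reversing Oxidase → still no organism matches.
Reversing Motility → still no organism matches.
Reversing Nitrate → still no organism matches.
Reversing 42°C growth → still no organism matches.

arginine dihydrolase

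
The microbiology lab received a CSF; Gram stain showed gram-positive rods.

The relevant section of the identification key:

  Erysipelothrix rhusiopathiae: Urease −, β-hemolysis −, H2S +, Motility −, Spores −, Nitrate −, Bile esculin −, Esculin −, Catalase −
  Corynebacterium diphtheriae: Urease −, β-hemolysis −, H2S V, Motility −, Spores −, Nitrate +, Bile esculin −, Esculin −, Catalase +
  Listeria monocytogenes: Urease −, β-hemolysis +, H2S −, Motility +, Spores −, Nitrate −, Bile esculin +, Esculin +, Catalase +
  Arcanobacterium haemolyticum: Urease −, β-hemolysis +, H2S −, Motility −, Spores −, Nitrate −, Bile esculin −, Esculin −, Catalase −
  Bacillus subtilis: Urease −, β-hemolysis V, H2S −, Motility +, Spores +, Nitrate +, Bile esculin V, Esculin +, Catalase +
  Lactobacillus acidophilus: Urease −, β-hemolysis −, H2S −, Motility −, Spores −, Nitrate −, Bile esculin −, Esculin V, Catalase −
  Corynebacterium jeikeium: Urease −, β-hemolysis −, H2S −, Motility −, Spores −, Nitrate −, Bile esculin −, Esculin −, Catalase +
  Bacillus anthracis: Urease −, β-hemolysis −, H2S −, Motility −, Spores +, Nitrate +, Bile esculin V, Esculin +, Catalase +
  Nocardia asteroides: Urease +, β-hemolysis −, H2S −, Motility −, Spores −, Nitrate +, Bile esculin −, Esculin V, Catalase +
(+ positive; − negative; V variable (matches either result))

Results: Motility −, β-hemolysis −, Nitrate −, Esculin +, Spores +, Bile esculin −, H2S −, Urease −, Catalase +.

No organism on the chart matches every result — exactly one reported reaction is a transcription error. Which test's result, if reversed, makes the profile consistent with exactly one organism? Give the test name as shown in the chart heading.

As reported, no row in the chart matches all 9 reactions.
Reversing Esculin → still no organism matches.
Reversing Nitrate (to +) → unique match: Bacillus anthracis.
Reversing Catalase → still no organism matches.
Reversing Urease → still no organism matches.
Reversing β-hemolysis → still no organism matches.
Reversing Motility → still no organism matches.
Reversing H2S → still no organism matches.
Reversing Bile esculin → still no organism matches.
Reversing Spores → still no organism matches.

Nitrate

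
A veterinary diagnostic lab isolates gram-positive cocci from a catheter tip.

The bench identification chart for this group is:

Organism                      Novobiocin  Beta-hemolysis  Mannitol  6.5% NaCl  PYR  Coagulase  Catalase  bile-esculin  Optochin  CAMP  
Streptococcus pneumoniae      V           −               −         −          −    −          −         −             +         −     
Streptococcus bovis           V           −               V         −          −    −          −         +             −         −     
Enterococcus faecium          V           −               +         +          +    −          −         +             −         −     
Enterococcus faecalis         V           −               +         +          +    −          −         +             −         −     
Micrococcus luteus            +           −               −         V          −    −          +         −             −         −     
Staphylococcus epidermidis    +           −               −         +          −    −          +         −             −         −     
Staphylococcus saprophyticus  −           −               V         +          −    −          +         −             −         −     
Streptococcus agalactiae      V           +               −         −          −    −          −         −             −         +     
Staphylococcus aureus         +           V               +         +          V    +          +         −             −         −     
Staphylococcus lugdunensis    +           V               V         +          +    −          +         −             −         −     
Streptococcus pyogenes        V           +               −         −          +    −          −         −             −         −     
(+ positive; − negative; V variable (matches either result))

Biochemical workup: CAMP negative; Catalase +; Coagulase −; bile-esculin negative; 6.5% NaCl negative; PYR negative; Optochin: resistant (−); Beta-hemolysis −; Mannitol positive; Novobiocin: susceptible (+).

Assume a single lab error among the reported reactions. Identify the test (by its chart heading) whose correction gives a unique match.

As reported, no row in the chart matches all 10 reactions.
Reversing CAMP → still no organism matches.
Reversing Mannitol (to −) → unique match: Micrococcus luteus.
Reversing PYR → still no organism matches.
Reversing Coagulase → still no organism matches.
Reversing Optochin → still no organism matches.
Reversing 6.5% NaCl → still no organism matches.
Reversing bile-esculin → still no organism matches.
Reversing Novobiocin → still no organism matches.
Reversing Beta-hemolysis → still no organism matches.
Reversing Catalase → still no organism matches.

Mannitol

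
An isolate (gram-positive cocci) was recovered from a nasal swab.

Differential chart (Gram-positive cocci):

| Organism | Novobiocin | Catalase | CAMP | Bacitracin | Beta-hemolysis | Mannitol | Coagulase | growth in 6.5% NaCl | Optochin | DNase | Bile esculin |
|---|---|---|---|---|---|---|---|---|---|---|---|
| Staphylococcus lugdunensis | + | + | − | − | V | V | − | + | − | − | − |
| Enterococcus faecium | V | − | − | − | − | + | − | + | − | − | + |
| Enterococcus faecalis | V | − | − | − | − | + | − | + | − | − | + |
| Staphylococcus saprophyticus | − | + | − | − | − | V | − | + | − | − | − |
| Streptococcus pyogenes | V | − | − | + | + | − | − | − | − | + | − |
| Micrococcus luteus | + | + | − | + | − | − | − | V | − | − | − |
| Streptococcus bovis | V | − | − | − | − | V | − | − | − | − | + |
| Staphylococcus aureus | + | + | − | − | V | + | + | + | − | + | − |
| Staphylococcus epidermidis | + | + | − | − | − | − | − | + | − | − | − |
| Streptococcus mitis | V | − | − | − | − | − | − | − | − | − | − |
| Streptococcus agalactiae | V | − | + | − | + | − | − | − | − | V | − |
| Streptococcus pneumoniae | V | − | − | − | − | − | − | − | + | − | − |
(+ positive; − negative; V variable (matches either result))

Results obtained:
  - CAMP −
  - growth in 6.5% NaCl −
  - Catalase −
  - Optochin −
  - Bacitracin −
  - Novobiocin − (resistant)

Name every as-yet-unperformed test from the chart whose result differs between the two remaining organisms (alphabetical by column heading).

Novobiocin −: excludes Staphylococcus lugdunensis, Micrococcus luteus, Staphylococcus aureus, Staphylococcus epidermidis — 8 left.
Bacitracin −: excludes Streptococcus pyogenes — 7 left.
CAMP −: excludes Streptococcus agalactiae — 6 left.
Catalase −: excludes Staphylococcus saprophyticus — 5 left.
Optochin −: excludes Streptococcus pneumoniae — 4 left.
growth in 6.5% NaCl −: excludes Enterococcus faecium, Enterococcus faecalis — 2 left.
Two candidates remain: Streptococcus bovis and Streptococcus mitis.
  Beta-hemolysis: − vs − — same for both, does not separate.
  Mannitol: V vs − — variable for at least one, does not separate.
  Coagulase: − vs − — same for both, does not separate.
  DNase: − vs − — same for both, does not separate.
  Bile esculin: Streptococcus bovis +, Streptococcus mitis − — discriminates.

Bile esculin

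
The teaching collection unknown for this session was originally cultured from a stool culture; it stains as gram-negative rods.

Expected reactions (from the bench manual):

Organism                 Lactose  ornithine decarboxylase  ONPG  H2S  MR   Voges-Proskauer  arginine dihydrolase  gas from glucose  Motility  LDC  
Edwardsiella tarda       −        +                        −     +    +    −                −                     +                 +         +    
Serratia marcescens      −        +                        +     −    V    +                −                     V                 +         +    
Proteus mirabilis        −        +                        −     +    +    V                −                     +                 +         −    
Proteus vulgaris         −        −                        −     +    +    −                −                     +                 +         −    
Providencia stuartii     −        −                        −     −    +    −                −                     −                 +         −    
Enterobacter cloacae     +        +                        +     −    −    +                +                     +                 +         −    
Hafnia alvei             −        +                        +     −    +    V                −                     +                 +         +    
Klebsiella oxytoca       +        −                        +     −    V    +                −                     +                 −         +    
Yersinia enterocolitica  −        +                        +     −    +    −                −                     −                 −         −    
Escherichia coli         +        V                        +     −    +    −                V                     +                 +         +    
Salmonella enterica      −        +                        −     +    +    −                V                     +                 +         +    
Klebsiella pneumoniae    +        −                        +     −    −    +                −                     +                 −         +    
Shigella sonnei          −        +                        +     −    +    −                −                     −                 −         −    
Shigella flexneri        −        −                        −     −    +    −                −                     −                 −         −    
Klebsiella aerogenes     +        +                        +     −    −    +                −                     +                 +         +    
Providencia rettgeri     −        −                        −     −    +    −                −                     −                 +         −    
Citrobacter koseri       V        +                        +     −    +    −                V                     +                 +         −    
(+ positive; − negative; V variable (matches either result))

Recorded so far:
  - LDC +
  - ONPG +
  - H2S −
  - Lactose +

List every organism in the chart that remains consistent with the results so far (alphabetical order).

Escherichia coli, Klebsiella aerogenes, Klebsiella oxytoca, Klebsiella pneumoniae

LDC +: excludes 9 organisms — 8 left.
ONPG +: excludes Edwardsiella tarda, Salmonella enterica — 6 left.
H2S −: all 6 remaining candidates are consistent.
Lactose +: excludes Serratia marcescens, Hafnia alvei — 4 left.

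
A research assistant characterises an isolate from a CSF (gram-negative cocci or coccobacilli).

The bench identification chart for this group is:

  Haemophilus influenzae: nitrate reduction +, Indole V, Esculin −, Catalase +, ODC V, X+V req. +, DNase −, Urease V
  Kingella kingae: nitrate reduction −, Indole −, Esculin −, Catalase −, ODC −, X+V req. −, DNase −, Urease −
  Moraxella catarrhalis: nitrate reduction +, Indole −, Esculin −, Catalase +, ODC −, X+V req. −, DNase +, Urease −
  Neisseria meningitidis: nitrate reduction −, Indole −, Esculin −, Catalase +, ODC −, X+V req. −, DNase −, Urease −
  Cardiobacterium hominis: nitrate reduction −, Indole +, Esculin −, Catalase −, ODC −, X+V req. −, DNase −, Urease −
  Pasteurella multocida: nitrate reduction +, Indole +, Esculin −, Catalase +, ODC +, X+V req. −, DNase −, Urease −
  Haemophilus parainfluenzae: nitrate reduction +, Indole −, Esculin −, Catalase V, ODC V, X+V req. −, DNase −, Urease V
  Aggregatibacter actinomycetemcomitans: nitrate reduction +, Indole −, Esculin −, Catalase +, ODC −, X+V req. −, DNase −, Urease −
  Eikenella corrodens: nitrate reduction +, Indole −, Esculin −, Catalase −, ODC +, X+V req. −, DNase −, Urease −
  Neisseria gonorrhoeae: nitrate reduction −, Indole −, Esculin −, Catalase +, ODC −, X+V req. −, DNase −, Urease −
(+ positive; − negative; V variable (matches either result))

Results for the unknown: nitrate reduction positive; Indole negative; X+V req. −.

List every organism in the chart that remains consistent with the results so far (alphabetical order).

nitrate reduction +: excludes Kingella kingae, Neisseria meningitidis, Cardiobacterium hominis, Neisseria gonorrhoeae — 6 left.
X+V req. −: excludes Haemophilus influenzae — 5 left.
Indole −: excludes Pasteurella multocida — 4 left.

Aggregatibacter actinomycetemcomitans, Eikenella corrodens, Haemophilus parainfluenzae, Moraxella catarrhalis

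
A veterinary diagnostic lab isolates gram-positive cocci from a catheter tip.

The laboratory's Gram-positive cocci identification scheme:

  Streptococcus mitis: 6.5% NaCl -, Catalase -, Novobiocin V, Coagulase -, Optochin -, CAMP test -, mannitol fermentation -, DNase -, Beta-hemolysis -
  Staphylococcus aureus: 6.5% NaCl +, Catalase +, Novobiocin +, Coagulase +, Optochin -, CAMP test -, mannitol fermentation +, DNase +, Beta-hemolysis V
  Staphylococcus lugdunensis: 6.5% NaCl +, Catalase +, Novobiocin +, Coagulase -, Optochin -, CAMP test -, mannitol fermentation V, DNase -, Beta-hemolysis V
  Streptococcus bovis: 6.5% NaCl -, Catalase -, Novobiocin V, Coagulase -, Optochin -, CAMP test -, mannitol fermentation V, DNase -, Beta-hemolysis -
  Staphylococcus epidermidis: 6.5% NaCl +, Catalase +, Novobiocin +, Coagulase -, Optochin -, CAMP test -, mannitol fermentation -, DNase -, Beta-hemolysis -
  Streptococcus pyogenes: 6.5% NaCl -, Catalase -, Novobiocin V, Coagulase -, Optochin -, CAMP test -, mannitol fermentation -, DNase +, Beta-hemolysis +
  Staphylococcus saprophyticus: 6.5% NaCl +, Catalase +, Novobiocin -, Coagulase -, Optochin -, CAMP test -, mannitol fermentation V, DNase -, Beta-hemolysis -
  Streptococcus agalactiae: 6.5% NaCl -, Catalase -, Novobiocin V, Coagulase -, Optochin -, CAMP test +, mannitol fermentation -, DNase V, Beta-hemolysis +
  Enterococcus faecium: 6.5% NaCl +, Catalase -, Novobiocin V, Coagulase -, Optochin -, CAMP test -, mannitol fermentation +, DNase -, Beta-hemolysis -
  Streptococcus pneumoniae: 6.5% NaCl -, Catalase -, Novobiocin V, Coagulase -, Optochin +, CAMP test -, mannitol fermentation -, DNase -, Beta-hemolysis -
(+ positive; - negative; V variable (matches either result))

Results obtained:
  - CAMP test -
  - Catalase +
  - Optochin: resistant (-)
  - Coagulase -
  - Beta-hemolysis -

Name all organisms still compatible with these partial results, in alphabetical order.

Staphylococcus epidermidis, Staphylococcus lugdunensis, Staphylococcus saprophyticus

Beta-hemolysis -: excludes Streptococcus pyogenes, Streptococcus agalactiae — 8 left.
Coagulase -: excludes Staphylococcus aureus — 7 left.
CAMP test -: all 7 remaining candidates are consistent.
Optochin -: excludes Streptococcus pneumoniae — 6 left.
Catalase +: excludes Streptococcus mitis, Streptococcus bovis, Enterococcus faecium — 3 left.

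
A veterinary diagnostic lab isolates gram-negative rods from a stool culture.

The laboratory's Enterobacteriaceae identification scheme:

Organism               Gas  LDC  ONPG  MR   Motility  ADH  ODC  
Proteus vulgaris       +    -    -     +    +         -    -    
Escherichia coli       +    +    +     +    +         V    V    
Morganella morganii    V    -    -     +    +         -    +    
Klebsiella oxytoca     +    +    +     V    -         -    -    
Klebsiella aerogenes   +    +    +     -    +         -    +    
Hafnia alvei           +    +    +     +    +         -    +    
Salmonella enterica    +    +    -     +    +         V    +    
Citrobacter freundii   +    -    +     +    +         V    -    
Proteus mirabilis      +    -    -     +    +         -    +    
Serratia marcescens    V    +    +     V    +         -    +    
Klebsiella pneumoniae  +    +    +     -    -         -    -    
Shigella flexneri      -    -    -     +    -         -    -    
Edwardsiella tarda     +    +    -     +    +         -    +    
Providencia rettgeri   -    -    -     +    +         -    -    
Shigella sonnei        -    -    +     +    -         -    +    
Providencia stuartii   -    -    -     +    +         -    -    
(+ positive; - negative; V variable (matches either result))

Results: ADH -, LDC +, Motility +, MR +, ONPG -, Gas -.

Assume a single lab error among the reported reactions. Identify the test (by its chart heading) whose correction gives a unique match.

As reported, no row in the chart matches all 6 reactions.
Reversing Motility → still no organism matches.
Reversing MR → still no organism matches.
Reversing Gas → 2 organisms match (not unique).
Reversing ADH → still no organism matches.
Reversing LDC → 3 organisms match (not unique).
Reversing ONPG (to +) → unique match: Serratia marcescens.

ONPG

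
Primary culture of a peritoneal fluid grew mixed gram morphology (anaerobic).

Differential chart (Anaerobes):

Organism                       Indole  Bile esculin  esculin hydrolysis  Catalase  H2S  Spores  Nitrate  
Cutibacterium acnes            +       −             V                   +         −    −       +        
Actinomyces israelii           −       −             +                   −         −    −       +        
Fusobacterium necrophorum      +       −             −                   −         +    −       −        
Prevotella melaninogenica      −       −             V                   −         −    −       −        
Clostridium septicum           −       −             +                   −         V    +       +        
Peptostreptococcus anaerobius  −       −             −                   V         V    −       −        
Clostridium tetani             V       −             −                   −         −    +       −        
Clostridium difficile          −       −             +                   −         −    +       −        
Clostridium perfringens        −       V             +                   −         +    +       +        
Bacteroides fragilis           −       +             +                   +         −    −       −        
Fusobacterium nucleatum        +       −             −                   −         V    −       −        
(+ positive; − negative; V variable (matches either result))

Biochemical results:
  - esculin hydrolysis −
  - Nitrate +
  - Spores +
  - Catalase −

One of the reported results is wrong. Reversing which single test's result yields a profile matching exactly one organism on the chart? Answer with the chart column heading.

Nitrate

As reported, no row in the chart matches all 4 reactions.
Reversing Spores → still no organism matches.
Reversing Catalase → still no organism matches.
Reversing Nitrate (to −) → unique match: Clostridium tetani.
Reversing esculin hydrolysis → 2 organisms match (not unique).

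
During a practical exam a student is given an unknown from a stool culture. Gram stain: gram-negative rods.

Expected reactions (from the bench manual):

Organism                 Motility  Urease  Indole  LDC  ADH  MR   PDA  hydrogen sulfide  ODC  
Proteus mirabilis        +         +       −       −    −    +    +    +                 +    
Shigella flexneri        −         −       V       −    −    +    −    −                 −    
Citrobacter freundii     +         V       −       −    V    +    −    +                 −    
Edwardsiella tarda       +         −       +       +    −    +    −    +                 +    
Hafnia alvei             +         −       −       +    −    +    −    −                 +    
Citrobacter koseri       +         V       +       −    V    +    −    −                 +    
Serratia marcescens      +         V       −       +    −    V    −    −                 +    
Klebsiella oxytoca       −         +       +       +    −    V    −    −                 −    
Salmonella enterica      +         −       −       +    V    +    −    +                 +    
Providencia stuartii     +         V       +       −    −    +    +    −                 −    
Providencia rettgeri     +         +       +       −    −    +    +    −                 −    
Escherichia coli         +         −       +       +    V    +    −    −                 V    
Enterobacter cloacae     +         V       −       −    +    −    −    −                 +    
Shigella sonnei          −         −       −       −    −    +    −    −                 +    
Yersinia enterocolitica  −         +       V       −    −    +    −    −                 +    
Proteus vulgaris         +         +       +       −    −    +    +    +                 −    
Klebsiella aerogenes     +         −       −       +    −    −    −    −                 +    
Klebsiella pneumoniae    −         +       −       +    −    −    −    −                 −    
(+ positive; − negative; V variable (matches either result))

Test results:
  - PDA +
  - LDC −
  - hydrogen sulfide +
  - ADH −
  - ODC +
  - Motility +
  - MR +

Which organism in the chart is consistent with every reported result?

LDC −: excludes 8 organisms — 10 left.
PDA +: excludes 6 organisms — 4 left.
ODC +: excludes Providencia stuartii, Providencia rettgeri, Proteus vulgaris — 1 left.
Motility +: the one remaining candidate is consistent.
ADH −: the one remaining candidate is consistent.
hydrogen sulfide +: the one remaining candidate is consistent.
MR +: the one remaining candidate is consistent.

Proteus mirabilis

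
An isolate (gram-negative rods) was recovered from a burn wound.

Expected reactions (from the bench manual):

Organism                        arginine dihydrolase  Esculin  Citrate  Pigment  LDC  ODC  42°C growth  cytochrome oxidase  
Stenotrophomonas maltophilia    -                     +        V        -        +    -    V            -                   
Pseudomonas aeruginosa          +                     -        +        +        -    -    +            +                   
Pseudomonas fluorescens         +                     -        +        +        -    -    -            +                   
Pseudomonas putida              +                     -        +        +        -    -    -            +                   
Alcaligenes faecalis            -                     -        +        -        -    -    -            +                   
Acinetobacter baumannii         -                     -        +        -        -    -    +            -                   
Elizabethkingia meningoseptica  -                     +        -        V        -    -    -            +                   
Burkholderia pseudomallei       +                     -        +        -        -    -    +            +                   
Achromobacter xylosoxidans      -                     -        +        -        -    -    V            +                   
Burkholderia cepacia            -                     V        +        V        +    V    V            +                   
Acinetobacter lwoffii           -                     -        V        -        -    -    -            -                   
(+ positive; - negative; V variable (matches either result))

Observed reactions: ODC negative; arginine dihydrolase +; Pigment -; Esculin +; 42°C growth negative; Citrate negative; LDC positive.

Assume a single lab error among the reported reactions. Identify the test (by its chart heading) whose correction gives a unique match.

arginine dihydrolase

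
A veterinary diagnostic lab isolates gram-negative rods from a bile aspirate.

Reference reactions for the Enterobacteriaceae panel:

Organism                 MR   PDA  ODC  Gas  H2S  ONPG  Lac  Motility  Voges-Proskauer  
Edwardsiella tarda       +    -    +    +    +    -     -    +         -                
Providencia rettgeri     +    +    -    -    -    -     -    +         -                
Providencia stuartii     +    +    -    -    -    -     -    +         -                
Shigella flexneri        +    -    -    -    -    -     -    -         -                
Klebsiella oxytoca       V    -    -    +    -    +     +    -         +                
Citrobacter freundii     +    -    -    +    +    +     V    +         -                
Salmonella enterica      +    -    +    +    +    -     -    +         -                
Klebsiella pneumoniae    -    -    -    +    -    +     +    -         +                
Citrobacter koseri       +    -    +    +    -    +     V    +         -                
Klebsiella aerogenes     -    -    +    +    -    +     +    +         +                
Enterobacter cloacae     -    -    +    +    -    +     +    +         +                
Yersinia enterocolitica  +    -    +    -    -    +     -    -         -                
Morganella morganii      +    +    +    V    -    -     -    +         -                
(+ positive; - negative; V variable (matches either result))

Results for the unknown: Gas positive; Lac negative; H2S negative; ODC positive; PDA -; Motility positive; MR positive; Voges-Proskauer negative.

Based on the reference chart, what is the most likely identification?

Motility +: excludes Shigella flexneri, Klebsiella oxytoca, Klebsiella pneumoniae, Yersinia enterocolitica — 9 left.
Lac -: excludes Klebsiella aerogenes, Enterobacter cloacae — 7 left.
H2S -: excludes Edwardsiella tarda, Citrobacter freundii, Salmonella enterica — 4 left.
MR +: all 4 remaining candidates are consistent.
Voges-Proskauer -: all 4 remaining candidates are consistent.
PDA -: excludes Providencia rettgeri, Providencia stuartii, Morganella morganii — 1 left.
ODC +: the one remaining candidate is consistent.
Gas +: the one remaining candidate is consistent.

Citrobacter koseri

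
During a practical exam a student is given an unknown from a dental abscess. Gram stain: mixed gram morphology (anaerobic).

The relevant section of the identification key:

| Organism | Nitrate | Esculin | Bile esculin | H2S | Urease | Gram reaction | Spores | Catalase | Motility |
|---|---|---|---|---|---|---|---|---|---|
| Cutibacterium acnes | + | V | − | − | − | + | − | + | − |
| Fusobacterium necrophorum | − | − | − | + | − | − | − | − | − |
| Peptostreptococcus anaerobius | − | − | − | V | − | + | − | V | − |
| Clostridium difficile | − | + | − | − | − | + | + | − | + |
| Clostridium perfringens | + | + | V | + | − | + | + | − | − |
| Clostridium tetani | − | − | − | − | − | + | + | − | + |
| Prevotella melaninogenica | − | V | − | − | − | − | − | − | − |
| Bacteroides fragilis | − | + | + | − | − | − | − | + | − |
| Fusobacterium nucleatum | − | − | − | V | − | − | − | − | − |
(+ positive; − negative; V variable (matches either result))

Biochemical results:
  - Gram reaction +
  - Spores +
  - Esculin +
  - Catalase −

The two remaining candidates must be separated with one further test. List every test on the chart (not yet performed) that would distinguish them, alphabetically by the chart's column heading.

H2S, Motility, Nitrate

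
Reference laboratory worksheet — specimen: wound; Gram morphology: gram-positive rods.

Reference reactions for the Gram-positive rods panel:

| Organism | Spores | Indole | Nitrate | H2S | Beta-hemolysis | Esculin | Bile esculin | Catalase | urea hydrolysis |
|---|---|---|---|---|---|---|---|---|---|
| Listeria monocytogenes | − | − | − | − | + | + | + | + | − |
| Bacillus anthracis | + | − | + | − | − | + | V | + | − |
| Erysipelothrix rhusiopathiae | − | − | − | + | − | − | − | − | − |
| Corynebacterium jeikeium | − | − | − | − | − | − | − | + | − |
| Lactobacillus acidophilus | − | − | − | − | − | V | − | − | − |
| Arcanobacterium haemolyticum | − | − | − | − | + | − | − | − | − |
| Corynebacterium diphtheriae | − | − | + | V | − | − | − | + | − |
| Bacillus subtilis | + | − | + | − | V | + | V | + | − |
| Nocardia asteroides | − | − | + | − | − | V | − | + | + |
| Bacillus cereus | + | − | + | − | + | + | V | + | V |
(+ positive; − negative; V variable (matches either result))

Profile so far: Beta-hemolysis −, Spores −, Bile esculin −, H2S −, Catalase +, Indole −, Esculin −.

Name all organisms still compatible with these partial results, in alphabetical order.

Corynebacterium diphtheriae, Corynebacterium jeikeium, Nocardia asteroides

Spores −: excludes Bacillus anthracis, Bacillus subtilis, Bacillus cereus — 7 left.
Indole −: all 7 remaining candidates are consistent.
H2S −: excludes Erysipelothrix rhusiopathiae — 6 left.
Esculin −: excludes Listeria monocytogenes — 5 left.
Bile esculin −: all 5 remaining candidates are consistent.
Beta-hemolysis −: excludes Arcanobacterium haemolyticum — 4 left.
Catalase +: excludes Lactobacillus acidophilus — 3 left.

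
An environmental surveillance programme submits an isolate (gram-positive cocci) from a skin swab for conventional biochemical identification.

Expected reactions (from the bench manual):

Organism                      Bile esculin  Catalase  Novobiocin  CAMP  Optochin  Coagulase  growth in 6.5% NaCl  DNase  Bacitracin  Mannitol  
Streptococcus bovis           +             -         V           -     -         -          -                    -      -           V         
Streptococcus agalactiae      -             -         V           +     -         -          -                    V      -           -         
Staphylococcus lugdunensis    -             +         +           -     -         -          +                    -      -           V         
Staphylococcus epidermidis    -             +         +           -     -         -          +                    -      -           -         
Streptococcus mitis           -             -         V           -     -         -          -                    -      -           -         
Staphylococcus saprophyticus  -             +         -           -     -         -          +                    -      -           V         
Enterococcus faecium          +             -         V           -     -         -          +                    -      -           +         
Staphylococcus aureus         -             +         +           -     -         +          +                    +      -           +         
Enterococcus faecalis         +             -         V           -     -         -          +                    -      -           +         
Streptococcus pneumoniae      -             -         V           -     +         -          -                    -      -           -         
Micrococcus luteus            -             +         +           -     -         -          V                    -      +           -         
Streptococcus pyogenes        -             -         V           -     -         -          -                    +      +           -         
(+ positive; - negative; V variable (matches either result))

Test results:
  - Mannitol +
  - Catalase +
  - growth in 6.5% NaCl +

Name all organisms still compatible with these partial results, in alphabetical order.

Staphylococcus aureus, Staphylococcus lugdunensis, Staphylococcus saprophyticus

Catalase +: excludes 7 organisms — 5 left.
Mannitol +: excludes Staphylococcus epidermidis, Micrococcus luteus — 3 left.
growth in 6.5% NaCl +: all 3 remaining candidates are consistent.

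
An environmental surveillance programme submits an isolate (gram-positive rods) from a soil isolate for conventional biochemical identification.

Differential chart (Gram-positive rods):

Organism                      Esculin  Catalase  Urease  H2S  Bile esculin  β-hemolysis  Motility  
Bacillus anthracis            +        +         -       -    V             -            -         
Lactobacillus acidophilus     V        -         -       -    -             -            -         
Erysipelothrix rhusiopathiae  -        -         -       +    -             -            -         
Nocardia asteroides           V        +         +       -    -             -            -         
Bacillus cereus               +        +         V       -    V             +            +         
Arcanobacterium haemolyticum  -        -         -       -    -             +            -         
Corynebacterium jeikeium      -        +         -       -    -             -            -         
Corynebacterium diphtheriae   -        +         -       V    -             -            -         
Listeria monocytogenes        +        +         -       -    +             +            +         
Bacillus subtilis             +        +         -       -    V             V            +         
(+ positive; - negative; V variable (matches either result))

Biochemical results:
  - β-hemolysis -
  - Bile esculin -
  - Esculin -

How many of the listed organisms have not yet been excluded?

5

Esculin -: excludes Bacillus anthracis, Bacillus cereus, Listeria monocytogenes, Bacillus subtilis — 6 left.
β-hemolysis -: excludes Arcanobacterium haemolyticum — 5 left.
Bile esculin -: all 5 remaining candidates are consistent.
Still consistent: Corynebacterium diphtheriae, Corynebacterium jeikeium, Erysipelothrix rhusiopathiae, Lactobacillus acidophilus, Nocardia asteroides.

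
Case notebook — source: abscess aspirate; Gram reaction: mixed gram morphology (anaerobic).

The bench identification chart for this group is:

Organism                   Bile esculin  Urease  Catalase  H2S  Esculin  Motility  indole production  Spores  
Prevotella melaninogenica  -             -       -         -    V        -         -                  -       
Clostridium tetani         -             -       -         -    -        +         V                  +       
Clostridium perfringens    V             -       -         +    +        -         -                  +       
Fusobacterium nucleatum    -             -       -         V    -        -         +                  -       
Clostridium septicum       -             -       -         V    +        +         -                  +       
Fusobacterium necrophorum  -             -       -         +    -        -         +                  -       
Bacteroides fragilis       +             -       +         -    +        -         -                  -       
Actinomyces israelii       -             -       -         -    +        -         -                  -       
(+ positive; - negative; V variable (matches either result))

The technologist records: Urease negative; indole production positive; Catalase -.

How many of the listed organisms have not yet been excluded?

3

Catalase -: excludes Bacteroides fragilis — 7 left.
indole production +: excludes Prevotella melaninogenica, Clostridium perfringens, Clostridium septicum, Actinomyces israelii — 3 left.
Urease -: all 3 remaining candidates are consistent.
Still consistent: Clostridium tetani, Fusobacterium necrophorum, Fusobacterium nucleatum.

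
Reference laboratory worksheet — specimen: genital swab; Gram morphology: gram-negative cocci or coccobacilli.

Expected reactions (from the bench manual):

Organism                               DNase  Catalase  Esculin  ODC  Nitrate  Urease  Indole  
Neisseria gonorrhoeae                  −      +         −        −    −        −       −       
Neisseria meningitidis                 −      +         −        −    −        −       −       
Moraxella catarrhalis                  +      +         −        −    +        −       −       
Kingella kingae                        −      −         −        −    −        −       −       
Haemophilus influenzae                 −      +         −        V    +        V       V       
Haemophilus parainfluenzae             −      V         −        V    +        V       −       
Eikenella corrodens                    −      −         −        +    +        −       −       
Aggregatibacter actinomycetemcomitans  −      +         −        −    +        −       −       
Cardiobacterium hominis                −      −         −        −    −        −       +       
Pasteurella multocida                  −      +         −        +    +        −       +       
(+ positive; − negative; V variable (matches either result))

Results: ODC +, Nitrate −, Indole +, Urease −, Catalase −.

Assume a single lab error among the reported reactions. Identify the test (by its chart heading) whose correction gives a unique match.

ODC

As reported, no row in the chart matches all 5 reactions.
Reversing Catalase → still no organism matches.
Reversing ODC (to −) → unique match: Cardiobacterium hominis.
Reversing Nitrate → still no organism matches.
Reversing Urease → still no organism matches.
Reversing Indole → still no organism matches.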